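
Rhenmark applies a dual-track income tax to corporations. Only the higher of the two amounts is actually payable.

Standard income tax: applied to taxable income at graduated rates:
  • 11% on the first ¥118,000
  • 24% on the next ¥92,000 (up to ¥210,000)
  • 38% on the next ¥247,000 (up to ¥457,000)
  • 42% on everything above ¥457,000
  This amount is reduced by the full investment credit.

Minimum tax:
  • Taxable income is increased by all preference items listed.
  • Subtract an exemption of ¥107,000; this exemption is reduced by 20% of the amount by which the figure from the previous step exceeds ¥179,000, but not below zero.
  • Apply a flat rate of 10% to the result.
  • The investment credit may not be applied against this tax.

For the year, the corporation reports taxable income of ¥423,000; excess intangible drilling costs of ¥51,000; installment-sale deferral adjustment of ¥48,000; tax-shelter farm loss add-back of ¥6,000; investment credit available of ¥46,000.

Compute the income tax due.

¥70,000

Standard income tax:
  ¥118,000 × 11% = ¥12,980
  ¥92,000 × 24% = ¥22,080
  ¥213,000 × 38% = ¥80,940
  → ¥116,000
  Less investment credit ¥46,000 → ¥70,000

Minimum tax:
  Adjusted income: ¥423,000 + ¥51,000 + ¥48,000 + ¥6,000 = ¥528,000
  Exemption: ¥107,000 − 20% × (¥528,000 − ¥179,000) = ¥107,000 − ¥69,800 = ¥37,200
  Base: ¥528,000 − ¥37,200 = ¥490,800
  ¥490,800 × 10% = ¥49,080

¥70,000 > ¥49,080, so the standard income tax governs.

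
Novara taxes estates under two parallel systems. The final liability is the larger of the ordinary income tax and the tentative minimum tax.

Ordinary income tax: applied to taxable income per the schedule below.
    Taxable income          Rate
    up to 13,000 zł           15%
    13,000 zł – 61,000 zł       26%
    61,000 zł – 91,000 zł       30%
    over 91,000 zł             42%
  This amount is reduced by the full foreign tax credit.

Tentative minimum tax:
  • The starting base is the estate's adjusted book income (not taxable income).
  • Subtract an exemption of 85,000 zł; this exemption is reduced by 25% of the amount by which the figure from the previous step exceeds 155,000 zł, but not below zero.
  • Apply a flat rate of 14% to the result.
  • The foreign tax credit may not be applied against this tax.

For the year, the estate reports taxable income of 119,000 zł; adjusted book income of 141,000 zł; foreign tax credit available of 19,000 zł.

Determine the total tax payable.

16,190 zł

Ordinary income tax:
  13,000 zł × 15% = 1,950 zł
  48,000 zł × 26% = 12,480 zł
  30,000 zł × 30% = 9,000 zł
  28,000 zł × 42% = 11,760 zł
  → 35,190 zł
  Less foreign tax credit 19,000 zł → 16,190 zł

Tentative minimum tax:
  Base (adjusted book income): 141,000 zł
  Exemption: 141,000 zł ≤ 155,000 zł, so full 85,000 zł applies
  Base: 141,000 zł − 85,000 zł = 56,000 zł
  56,000 zł × 14% = 7,840 zł

16,190 zł > 7,840 zł, so the ordinary income tax governs.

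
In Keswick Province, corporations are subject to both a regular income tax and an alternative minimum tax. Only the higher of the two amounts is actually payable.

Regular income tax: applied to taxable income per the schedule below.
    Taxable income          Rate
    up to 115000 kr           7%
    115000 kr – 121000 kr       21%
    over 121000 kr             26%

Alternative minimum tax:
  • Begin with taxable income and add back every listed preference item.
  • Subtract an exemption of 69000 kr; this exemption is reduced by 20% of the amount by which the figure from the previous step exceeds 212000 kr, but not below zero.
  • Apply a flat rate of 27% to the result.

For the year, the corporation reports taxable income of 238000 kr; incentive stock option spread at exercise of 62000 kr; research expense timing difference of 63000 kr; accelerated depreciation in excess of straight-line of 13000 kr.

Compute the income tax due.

91746 kr

Regular income tax:
  115000 kr × 7% = 8050 kr
  6000 kr × 21% = 1260 kr
  117000 kr × 26% = 30420 kr
  → 39730 kr

Alternative minimum tax:
  Adjusted income: 238000 kr + 62000 kr + 63000 kr + 13000 kr = 376000 kr
  Exemption: 69000 kr − 20% × (376000 kr − 212000 kr) = 69000 kr − 32800 kr = 36200 kr
  Base: 376000 kr − 36200 kr = 339800 kr
  339800 kr × 27% = 91746 kr

91746 kr > 39730 kr, so the alternative minimum tax is the binding amount.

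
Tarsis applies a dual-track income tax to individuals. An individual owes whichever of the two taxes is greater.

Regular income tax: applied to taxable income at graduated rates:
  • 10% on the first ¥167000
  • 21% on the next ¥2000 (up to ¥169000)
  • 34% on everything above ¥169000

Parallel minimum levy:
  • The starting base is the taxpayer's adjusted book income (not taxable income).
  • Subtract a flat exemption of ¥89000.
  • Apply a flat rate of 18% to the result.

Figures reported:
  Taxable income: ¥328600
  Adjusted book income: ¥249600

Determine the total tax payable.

Regular income tax:
  ¥167000 × 10% = ¥16700
  ¥2000 × 21% = ¥420
  ¥159600 × 34% = ¥54264
  → ¥71384

Parallel minimum levy:
  Base (adjusted book income): ¥249600
  Less exemption ¥89000 → base ¥160600
  ¥160600 × 18% = ¥28908

¥71384 > ¥28908, so the regular income tax governs.

¥71384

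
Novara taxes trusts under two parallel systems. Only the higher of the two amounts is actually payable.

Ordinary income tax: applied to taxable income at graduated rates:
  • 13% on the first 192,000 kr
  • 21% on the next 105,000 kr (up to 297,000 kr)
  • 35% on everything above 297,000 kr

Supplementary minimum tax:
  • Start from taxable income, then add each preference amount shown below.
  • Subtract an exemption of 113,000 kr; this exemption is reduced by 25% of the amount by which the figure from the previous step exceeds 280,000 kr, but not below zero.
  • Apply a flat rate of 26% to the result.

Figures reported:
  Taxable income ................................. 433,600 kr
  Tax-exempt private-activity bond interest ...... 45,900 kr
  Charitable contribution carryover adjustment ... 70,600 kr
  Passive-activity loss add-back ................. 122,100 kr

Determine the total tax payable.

170,885 kr

Ordinary income tax:
  192,000 kr × 13% = 24,960 kr
  105,000 kr × 21% = 22,050 kr
  136,600 kr × 35% = 47,810 kr
  → 94,820 kr

Supplementary minimum tax:
  Adjusted income: 433,600 kr + 45,900 kr + 70,600 kr + 122,100 kr = 672,200 kr
  Exemption: 113,000 kr − 25% × (672,200 kr − 280,000 kr) = 113,000 kr − 98,050 kr = 14,950 kr
  Base: 672,200 kr − 14,950 kr = 657,250 kr
  657,250 kr × 26% = 170,885 kr

170,885 kr > 94,820 kr, so the supplementary minimum tax is the binding amount.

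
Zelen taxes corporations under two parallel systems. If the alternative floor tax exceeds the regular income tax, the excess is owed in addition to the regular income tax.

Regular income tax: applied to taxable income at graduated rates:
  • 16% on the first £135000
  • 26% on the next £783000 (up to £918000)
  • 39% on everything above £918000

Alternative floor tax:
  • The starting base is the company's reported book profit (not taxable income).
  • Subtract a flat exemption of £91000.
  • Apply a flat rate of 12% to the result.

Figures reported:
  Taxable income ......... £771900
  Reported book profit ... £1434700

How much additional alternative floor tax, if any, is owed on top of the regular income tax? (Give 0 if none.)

Alternative floor tax:
  Base (reported book profit): £1434700
  Less exemption £91000 → base £1343700
  £1343700 × 12% = £161244

Regular income tax:
  £135000 × 16% = £21600
  £636900 × 26% = £165594
  → £187194

£161244 ≤ £187194, so no add-on is due.

£0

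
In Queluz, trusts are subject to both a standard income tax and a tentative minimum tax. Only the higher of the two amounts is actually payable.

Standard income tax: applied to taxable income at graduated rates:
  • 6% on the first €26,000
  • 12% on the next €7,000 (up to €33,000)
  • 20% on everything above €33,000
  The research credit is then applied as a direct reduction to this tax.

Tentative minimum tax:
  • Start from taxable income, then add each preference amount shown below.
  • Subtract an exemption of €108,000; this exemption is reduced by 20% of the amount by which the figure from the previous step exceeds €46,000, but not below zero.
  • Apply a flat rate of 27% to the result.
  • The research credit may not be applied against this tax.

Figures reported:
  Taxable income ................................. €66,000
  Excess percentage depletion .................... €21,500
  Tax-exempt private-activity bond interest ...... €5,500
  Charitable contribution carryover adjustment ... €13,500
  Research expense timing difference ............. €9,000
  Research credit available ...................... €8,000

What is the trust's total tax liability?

€5,778

Tentative minimum tax:
  Adjusted income: €66,000 + €21,500 + €5,500 + €13,500 + €9,000 = €115,500
  Exemption: €108,000 − 20% × (€115,500 − €46,000) = €108,000 − €13,900 = €94,100
  Base: €115,500 − €94,100 = €21,400
  €21,400 × 27% = €5,778

Standard income tax:
  €26,000 × 6% = €1,560
  €7,000 × 12% = €840
  €33,000 × 20% = €6,600
  → €9,000
  Less research credit €8,000 → €1,000

€5,778 > €1,000, so the tentative minimum tax is the binding amount.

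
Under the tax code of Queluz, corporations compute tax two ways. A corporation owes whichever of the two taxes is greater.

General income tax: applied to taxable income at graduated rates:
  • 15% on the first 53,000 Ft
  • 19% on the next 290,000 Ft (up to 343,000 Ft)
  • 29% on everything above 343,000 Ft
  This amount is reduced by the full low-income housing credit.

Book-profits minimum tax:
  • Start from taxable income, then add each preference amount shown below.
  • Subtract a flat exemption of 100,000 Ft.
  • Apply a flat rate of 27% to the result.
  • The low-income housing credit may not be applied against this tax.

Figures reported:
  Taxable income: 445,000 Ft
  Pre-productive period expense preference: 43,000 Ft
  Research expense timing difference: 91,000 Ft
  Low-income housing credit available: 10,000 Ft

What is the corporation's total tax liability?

General income tax:
  53,000 Ft × 15% = 7,950 Ft
  290,000 Ft × 19% = 55,100 Ft
  102,000 Ft × 29% = 29,580 Ft
  → 92,630 Ft
  Less low-income housing credit 10,000 Ft → 82,630 Ft

Book-profits minimum tax:
  Adjusted income: 445,000 Ft + 43,000 Ft + 91,000 Ft = 579,000 Ft
  Less exemption 100,000 Ft → base 479,000 Ft
  479,000 Ft × 27% = 129,330 Ft

129,330 Ft > 82,630 Ft, so the book-profits minimum tax is the binding amount.

129,330 Ft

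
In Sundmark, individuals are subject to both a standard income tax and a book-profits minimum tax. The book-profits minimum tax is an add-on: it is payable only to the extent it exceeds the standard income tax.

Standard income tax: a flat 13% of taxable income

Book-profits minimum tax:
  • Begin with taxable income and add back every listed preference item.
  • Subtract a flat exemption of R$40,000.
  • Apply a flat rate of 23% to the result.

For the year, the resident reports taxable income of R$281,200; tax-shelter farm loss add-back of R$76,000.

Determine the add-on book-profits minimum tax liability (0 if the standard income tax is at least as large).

R$36,400

Standard income tax:
  R$281,200 × 13% = R$36,556

Book-profits minimum tax:
  Adjusted income: R$281,200 + R$76,000 = R$357,200
  Less exemption R$40,000 → base R$317,200
  R$317,200 × 23% = R$72,956

Excess of book-profits minimum tax over standard income tax: R$72,956 − R$36,556 = R$36,400.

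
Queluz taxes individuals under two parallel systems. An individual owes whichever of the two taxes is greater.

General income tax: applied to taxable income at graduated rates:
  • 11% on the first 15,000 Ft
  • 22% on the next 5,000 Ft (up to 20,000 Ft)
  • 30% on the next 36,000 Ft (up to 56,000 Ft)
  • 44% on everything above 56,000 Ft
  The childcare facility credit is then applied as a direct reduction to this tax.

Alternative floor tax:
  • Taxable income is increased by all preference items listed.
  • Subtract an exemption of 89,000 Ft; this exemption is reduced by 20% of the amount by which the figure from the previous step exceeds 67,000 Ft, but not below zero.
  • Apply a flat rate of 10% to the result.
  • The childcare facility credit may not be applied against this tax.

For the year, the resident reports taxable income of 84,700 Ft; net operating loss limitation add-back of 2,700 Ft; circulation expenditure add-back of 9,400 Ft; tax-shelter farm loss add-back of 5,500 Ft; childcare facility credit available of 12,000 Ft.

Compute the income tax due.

14,178 Ft

General income tax:
  15,000 Ft × 11% = 1,650 Ft
  5,000 Ft × 22% = 1,100 Ft
  36,000 Ft × 30% = 10,800 Ft
  28,700 Ft × 44% = 12,628 Ft
  → 26,178 Ft
  Less childcare facility credit 12,000 Ft → 14,178 Ft

Alternative floor tax:
  Adjusted income: 84,700 Ft + 2,700 Ft + 9,400 Ft + 5,500 Ft = 102,300 Ft
  Exemption: 89,000 Ft − 20% × (102,300 Ft − 67,000 Ft) = 89,000 Ft − 7,060 Ft = 81,940 Ft
  Base: 102,300 Ft − 81,940 Ft = 20,360 Ft
  20,360 Ft × 10% = 2,036 Ft

14,178 Ft > 2,036 Ft, so the general income tax governs.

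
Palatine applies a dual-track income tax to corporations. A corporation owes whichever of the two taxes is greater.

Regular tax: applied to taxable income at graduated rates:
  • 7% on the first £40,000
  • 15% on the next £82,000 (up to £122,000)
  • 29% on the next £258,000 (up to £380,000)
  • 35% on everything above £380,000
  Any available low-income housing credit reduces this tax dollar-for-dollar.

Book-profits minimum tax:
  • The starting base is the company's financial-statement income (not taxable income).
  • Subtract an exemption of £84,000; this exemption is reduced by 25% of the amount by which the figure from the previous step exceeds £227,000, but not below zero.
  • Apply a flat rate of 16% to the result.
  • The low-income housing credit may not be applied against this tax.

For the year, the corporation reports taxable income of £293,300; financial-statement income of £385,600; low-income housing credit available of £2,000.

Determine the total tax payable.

£62,777

Book-profits minimum tax:
  Base (financial-statement income): £385,600
  Exemption: £84,000 − 25% × (£385,600 − £227,000) = £84,000 − £39,650 = £44,350
  Base: £385,600 − £44,350 = £341,250
  £341,250 × 16% = £54,600

Regular tax:
  £40,000 × 7% = £2,800
  £82,000 × 15% = £12,300
  £171,300 × 29% = £49,677
  → £64,777
  Less low-income housing credit £2,000 → £62,777

£62,777 > £54,600, so the regular tax governs.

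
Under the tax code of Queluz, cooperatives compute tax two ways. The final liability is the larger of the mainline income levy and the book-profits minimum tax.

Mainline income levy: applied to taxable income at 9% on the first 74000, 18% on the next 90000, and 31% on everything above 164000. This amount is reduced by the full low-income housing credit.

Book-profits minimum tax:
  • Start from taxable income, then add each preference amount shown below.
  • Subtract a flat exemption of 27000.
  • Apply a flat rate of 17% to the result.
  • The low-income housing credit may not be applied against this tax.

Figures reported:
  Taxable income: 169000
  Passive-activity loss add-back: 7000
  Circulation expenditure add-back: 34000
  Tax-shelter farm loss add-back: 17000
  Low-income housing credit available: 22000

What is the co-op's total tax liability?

34000

Book-profits minimum tax:
  Adjusted income: 169000 + 7000 + 34000 + 17000 = 227000
  Less exemption 27000 → base 200000
  200000 × 17% = 34000

Mainline income levy:
  74000 × 9% = 6660
  90000 × 18% = 16200
  5000 × 31% = 1550
  → 24410
  Less low-income housing credit 22000 → 2410

34000 > 2410, so the book-profits minimum tax is the binding amount.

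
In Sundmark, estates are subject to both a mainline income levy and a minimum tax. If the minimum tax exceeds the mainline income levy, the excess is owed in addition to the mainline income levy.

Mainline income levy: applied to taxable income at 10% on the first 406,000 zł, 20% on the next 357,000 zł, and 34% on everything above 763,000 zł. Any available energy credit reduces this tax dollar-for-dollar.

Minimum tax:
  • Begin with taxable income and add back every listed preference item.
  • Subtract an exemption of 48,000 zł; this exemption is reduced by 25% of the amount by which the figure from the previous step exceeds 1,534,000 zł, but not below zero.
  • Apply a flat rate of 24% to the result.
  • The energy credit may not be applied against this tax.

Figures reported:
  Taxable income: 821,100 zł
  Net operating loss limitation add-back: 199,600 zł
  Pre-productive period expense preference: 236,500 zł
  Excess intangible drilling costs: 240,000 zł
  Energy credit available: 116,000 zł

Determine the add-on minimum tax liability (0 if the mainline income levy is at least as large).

Mainline income levy:
  406,000 zł × 10% = 40,600 zł
  357,000 zł × 20% = 71,400 zł
  58,100 zł × 34% = 19,754 zł
  → 131,754 zł
  Less energy credit 116,000 zł → 15,754 zł

Minimum tax:
  Adjusted income: 821,100 zł + 199,600 zł + 236,500 zł + 240,000 zł = 1,497,200 zł
  Exemption: 1,497,200 zł ≤ 1,534,000 zł, so full 48,000 zł applies
  Base: 1,497,200 zł − 48,000 zł = 1,449,200 zł
  1,449,200 zł × 24% = 347,808 zł

Excess of minimum tax over mainline income levy: 347,808 zł − 15,754 zł = 332,054 zł.

332,054 zł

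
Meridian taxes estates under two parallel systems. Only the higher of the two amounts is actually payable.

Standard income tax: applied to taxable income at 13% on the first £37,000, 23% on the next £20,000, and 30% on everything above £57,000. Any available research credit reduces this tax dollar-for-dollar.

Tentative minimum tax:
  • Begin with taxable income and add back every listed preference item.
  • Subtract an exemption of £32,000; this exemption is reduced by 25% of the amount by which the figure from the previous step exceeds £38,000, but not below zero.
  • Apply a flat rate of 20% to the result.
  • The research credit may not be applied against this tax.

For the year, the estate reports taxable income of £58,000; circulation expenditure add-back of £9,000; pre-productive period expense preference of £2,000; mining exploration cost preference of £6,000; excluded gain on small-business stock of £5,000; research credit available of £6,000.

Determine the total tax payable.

£11,700

Tentative minimum tax:
  Adjusted income: £58,000 + £9,000 + £2,000 + £6,000 + £5,000 = £80,000
  Exemption: £32,000 − 25% × (£80,000 − £38,000) = £32,000 − £10,500 = £21,500
  Base: £80,000 − £21,500 = £58,500
  £58,500 × 20% = £11,700

Standard income tax:
  £37,000 × 13% = £4,810
  £20,000 × 23% = £4,600
  £1,000 × 30% = £300
  → £9,710
  Less research credit £6,000 → £3,710

£11,700 > £3,710, so the tentative minimum tax is the binding amount.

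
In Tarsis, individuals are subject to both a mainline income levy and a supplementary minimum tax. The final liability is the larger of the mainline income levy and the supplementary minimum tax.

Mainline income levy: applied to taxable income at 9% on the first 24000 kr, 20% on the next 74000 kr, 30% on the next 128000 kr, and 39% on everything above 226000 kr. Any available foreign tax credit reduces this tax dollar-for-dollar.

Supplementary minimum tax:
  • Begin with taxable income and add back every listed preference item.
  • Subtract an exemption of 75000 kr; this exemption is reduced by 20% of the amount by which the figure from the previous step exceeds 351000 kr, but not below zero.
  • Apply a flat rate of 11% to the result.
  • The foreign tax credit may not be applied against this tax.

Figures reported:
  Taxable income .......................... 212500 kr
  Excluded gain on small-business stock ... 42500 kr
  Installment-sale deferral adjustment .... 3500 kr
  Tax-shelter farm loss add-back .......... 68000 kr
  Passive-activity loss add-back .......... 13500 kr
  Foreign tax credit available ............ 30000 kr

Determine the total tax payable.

Mainline income levy:
  24000 kr × 9% = 2160 kr
  74000 kr × 20% = 14800 kr
  114500 kr × 30% = 34350 kr
  → 51310 kr
  Less foreign tax credit 30000 kr → 21310 kr

Supplementary minimum tax:
  Adjusted income: 212500 kr + 42500 kr + 3500 kr + 68000 kr + 13500 kr = 340000 kr
  Exemption: 340000 kr ≤ 351000 kr, so full 75000 kr applies
  Base: 340000 kr − 75000 kr = 265000 kr
  265000 kr × 11% = 29150 kr

29150 kr > 21310 kr, so the supplementary minimum tax is the binding amount.

29150 kr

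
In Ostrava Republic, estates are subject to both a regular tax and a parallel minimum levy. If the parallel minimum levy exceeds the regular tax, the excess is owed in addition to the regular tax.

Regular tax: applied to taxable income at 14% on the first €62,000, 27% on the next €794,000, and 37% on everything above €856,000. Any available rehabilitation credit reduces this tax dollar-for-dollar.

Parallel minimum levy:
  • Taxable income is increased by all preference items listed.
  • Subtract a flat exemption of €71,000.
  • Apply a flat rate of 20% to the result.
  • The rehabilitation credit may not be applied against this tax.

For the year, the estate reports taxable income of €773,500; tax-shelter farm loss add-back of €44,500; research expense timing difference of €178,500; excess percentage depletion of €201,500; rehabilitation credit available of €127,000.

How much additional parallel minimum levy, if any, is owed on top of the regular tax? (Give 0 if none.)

€151,615

Regular tax:
  €62,000 × 14% = €8,680
  €711,500 × 27% = €192,105
  → €200,785
  Less rehabilitation credit €127,000 → €73,785

Parallel minimum levy:
  Adjusted income: €773,500 + €44,500 + €178,500 + €201,500 = €1,198,000
  Less exemption €71,000 → base €1,127,000
  €1,127,000 × 20% = €225,400

Excess of parallel minimum levy over regular tax: €225,400 − €73,785 = €151,615.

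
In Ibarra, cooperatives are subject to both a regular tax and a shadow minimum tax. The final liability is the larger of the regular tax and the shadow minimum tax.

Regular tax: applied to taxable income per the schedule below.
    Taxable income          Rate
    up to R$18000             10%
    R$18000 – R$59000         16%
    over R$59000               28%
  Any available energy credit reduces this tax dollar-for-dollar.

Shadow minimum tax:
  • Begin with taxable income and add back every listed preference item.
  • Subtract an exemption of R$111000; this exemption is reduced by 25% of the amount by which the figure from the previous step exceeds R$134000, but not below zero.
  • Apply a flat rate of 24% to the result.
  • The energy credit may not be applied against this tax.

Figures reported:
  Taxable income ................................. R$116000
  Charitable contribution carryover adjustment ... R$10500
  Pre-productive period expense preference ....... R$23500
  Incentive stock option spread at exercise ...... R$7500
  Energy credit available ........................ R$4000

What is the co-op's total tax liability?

Shadow minimum tax:
  Adjusted income: R$116000 + R$10500 + R$23500 + R$7500 = R$157500
  Exemption: R$111000 − 25% × (R$157500 − R$134000) = R$111000 − R$5875 = R$105125
  Base: R$157500 − R$105125 = R$52375
  R$52375 × 24% = R$12570

Regular tax:
  R$18000 × 10% = R$1800
  R$41000 × 16% = R$6560
  R$57000 × 28% = R$15960
  → R$24320
  Less energy credit R$4000 → R$20320

R$20320 > R$12570, so the regular tax governs.

R$20320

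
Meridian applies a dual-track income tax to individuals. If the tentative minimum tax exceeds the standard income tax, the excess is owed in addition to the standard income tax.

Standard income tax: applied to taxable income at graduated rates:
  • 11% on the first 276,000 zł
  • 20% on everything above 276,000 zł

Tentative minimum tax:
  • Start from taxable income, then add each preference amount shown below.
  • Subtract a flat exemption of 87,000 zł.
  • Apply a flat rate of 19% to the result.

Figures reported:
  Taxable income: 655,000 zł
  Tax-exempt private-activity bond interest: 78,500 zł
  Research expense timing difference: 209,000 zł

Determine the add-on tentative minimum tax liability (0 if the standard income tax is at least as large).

Standard income tax:
  276,000 zł × 11% = 30,360 zł
  379,000 zł × 20% = 75,800 zł
  → 106,160 zł

Tentative minimum tax:
  Adjusted income: 655,000 zł + 78,500 zł + 209,000 zł = 942,500 zł
  Less exemption 87,000 zł → base 855,500 zł
  855,500 zł × 19% = 162,545 zł

Excess of tentative minimum tax over standard income tax: 162,545 zł − 106,160 zł = 56,385 zł.

56,385 zł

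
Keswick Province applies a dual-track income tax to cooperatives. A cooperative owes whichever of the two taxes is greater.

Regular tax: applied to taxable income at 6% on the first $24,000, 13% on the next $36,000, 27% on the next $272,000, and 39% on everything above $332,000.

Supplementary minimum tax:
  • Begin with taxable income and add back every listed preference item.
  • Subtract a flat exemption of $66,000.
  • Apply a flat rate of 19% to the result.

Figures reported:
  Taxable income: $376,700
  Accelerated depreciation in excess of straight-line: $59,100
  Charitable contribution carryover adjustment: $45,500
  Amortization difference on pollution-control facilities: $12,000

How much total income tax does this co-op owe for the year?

$96,993

Regular tax:
  $24,000 × 6% = $1,440
  $36,000 × 13% = $4,680
  $272,000 × 27% = $73,440
  $44,700 × 39% = $17,433
  → $96,993

Supplementary minimum tax:
  Adjusted income: $376,700 + $59,100 + $45,500 + $12,000 = $493,300
  Less exemption $66,000 → base $427,300
  $427,300 × 19% = $81,187

$96,993 > $81,187, so the regular tax governs.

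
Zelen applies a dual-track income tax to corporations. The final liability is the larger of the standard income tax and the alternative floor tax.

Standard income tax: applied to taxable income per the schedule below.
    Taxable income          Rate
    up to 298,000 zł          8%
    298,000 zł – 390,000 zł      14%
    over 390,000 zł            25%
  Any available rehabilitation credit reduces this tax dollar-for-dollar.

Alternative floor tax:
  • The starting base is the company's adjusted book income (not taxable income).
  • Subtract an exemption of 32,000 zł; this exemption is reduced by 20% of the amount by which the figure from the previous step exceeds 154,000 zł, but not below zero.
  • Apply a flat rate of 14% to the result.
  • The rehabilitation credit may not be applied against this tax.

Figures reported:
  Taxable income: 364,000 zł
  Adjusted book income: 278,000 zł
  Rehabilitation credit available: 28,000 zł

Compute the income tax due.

37,912 zł

Alternative floor tax:
  Base (adjusted book income): 278,000 zł
  Exemption: 32,000 zł − 20% × (278,000 zł − 154,000 zł) = 32,000 zł − 24,800 zł = 7,200 zł
  Base: 278,000 zł − 7,200 zł = 270,800 zł
  270,800 zł × 14% = 37,912 zł

Standard income tax:
  298,000 zł × 8% = 23,840 zł
  66,000 zł × 14% = 9,240 zł
  → 33,080 zł
  Less rehabilitation credit 28,000 zł → 5,080 zł

37,912 zł > 5,080 zł, so the alternative floor tax is the binding amount.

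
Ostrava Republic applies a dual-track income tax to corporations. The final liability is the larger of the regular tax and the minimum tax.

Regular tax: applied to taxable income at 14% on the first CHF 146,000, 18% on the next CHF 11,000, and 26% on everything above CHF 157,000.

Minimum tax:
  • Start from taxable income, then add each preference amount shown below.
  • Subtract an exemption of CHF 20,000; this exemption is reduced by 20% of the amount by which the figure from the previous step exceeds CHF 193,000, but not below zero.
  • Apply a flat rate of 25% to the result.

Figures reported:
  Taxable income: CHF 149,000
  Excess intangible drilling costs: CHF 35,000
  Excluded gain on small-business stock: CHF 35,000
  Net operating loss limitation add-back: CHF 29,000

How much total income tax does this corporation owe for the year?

Regular tax:
  CHF 146,000 × 14% = CHF 20,440
  CHF 3,000 × 18% = CHF 540
  → CHF 20,980

Minimum tax:
  Adjusted income: CHF 149,000 + CHF 35,000 + CHF 35,000 + CHF 29,000 = CHF 248,000
  Exemption: CHF 20,000 − 20% × (CHF 248,000 − CHF 193,000) = CHF 20,000 − CHF 11,000 = CHF 9,000
  Base: CHF 248,000 − CHF 9,000 = CHF 239,000
  CHF 239,000 × 25% = CHF 59,750

CHF 59,750 > CHF 20,980, so the minimum tax is the binding amount.

CHF 59,750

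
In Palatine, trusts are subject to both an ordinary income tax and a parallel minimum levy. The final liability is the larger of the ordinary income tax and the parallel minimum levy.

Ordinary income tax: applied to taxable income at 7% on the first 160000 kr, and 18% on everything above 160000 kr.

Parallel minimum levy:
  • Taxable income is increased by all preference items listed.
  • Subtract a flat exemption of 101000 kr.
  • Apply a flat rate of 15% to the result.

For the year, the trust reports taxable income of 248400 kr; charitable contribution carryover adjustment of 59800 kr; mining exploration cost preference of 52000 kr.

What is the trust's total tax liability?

38880 kr

Ordinary income tax:
  160000 kr × 7% = 11200 kr
  88400 kr × 18% = 15912 kr
  → 27112 kr

Parallel minimum levy:
  Adjusted income: 248400 kr + 59800 kr + 52000 kr = 360200 kr
  Less exemption 101000 kr → base 259200 kr
  259200 kr × 15% = 38880 kr

38880 kr > 27112 kr, so the parallel minimum levy is the binding amount.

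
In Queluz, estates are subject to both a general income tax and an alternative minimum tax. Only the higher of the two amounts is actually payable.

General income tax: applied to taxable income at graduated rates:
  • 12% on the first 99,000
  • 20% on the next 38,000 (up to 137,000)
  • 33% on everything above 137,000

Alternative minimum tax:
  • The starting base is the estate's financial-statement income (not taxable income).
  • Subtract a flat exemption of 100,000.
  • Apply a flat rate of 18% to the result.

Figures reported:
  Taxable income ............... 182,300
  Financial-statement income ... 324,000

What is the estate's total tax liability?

General income tax:
  99,000 × 12% = 11,880
  38,000 × 20% = 7,600
  45,300 × 33% = 14,949
  → 34,429

Alternative minimum tax:
  Base (financial-statement income): 324,000
  Less exemption 100,000 → base 224,000
  224,000 × 18% = 40,320

40,320 > 34,429, so the alternative minimum tax is the binding amount.

40,320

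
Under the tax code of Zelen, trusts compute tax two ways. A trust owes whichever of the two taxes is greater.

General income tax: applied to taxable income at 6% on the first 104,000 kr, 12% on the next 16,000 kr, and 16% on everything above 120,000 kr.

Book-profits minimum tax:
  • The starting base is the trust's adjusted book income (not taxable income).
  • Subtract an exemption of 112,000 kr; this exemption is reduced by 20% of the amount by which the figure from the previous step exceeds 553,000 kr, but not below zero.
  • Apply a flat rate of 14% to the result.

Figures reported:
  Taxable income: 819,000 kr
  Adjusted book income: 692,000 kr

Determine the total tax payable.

General income tax:
  104,000 kr × 6% = 6,240 kr
  16,000 kr × 12% = 1,920 kr
  699,000 kr × 16% = 111,840 kr
  → 120,000 kr

Book-profits minimum tax:
  Base (adjusted book income): 692,000 kr
  Exemption: 112,000 kr − 20% × (692,000 kr − 553,000 kr) = 112,000 kr − 27,800 kr = 84,200 kr
  Base: 692,000 kr − 84,200 kr = 607,800 kr
  607,800 kr × 14% = 85,092 kr

120,000 kr > 85,092 kr, so the general income tax governs.

120,000 kr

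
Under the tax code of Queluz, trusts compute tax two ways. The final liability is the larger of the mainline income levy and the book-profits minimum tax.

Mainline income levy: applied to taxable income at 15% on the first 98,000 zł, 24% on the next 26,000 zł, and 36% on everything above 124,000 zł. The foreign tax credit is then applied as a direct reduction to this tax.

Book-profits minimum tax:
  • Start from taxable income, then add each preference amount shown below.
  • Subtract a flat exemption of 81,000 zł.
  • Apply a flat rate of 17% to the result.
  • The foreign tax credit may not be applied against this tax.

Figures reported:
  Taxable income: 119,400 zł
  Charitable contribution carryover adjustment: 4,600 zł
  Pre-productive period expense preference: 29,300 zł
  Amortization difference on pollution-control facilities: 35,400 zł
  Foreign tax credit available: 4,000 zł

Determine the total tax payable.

18,309 zł

Book-profits minimum tax:
  Adjusted income: 119,400 zł + 4,600 zł + 29,300 zł + 35,400 zł = 188,700 zł
  Less exemption 81,000 zł → base 107,700 zł
  107,700 zł × 17% = 18,309 zł

Mainline income levy:
  98,000 zł × 15% = 14,700 zł
  21,400 zł × 24% = 5,136 zł
  → 19,836 zł
  Less foreign tax credit 4,000 zł → 15,836 zł

18,309 zł > 15,836 zł, so the book-profits minimum tax is the binding amount.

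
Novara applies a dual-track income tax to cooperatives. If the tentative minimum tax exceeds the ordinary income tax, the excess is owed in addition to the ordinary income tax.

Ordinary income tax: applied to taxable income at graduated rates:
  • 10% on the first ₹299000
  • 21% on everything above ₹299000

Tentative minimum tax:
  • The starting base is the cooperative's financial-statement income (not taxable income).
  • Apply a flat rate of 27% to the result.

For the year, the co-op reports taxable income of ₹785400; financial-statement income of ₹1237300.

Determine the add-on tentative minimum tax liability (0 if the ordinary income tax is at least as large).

₹202027

Tentative minimum tax:
  Base (financial-statement income): ₹1237300
  ₹1237300 × 27% = ₹334071

Ordinary income tax:
  ₹299000 × 10% = ₹29900
  ₹486400 × 21% = ₹102144
  → ₹132044

Excess of tentative minimum tax over ordinary income tax: ₹334071 − ₹132044 = ₹202027.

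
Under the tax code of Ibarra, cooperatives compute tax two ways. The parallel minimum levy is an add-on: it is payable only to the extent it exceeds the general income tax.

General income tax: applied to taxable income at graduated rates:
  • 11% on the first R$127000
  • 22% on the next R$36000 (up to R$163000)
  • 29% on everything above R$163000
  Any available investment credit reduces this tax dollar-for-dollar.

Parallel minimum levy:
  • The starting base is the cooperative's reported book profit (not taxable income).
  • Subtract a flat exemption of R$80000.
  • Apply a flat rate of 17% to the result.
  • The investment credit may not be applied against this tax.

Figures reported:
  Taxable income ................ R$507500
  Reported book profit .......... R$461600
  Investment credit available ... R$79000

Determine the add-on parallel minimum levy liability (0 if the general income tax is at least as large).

R$22077

General income tax:
  R$127000 × 11% = R$13970
  R$36000 × 22% = R$7920
  R$344500 × 29% = R$99905
  → R$121795
  Less investment credit R$79000 → R$42795

Parallel minimum levy:
  Base (reported book profit): R$461600
  Less exemption R$80000 → base R$381600
  R$381600 × 17% = R$64872

Excess of parallel minimum levy over general income tax: R$64872 − R$42795 = R$22077.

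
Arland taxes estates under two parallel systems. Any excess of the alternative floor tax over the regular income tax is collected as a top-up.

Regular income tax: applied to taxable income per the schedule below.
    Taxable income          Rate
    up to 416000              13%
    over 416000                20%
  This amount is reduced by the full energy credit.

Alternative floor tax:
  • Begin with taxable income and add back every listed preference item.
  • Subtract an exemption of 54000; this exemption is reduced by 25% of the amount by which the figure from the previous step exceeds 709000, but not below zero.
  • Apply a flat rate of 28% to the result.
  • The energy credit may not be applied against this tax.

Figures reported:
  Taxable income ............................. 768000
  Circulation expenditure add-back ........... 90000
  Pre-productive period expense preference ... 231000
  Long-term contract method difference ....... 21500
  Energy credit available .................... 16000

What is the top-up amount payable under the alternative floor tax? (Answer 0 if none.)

Regular income tax:
  416000 × 13% = 54080
  352000 × 20% = 70400
  → 124480
  Less energy credit 16000 → 108480

Alternative floor tax:
  Adjusted income: 768000 + 90000 + 231000 + 21500 = 1110500
  Exemption: 25% × (1110500 − 709000) = 100375 ≥ 54000, so the exemption is fully phased out
  Base: 1110500 − 0 = 1110500
  1110500 × 28% = 310940

Excess of alternative floor tax over regular income tax: 310940 − 108480 = 202460.

202460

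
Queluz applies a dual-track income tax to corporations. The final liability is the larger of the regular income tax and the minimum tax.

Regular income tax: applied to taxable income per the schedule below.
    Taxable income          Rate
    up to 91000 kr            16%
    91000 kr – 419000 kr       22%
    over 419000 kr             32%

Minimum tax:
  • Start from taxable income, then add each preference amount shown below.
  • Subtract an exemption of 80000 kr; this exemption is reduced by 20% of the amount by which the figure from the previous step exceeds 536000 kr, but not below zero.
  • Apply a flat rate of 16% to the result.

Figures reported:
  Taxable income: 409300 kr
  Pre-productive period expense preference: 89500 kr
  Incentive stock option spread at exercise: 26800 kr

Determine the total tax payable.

84586 kr

Regular income tax:
  91000 kr × 16% = 14560 kr
  318300 kr × 22% = 70026 kr
  → 84586 kr

Minimum tax:
  Adjusted income: 409300 kr + 89500 kr + 26800 kr = 525600 kr
  Exemption: 525600 kr ≤ 536000 kr, so full 80000 kr applies
  Base: 525600 kr − 80000 kr = 445600 kr
  445600 kr × 16% = 71296 kr

84586 kr > 71296 kr, so the regular income tax governs.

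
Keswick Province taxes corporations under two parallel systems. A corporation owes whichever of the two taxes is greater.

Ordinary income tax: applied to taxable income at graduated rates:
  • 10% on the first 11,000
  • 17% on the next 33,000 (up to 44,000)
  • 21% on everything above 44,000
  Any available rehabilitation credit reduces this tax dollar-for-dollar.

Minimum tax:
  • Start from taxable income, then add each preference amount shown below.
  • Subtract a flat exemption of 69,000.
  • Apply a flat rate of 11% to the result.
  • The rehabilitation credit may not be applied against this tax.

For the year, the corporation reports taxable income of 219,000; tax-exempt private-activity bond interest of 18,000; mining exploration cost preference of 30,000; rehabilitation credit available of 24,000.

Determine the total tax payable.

21,780

Ordinary income tax:
  11,000 × 10% = 1,100
  33,000 × 17% = 5,610
  175,000 × 21% = 36,750
  → 43,460
  Less rehabilitation credit 24,000 → 19,460

Minimum tax:
  Adjusted income: 219,000 + 18,000 + 30,000 = 267,000
  Less exemption 69,000 → base 198,000
  198,000 × 11% = 21,780

21,780 > 19,460, so the minimum tax is the binding amount.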